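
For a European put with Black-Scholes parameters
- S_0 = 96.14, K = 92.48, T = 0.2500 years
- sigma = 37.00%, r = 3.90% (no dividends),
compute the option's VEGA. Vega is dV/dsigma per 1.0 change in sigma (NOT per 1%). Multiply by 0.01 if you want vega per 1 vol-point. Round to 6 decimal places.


Answer: Vega = 18.006021

Derivation:
d1 = 0.3550030137; d2 = 0.1700030137
phi(d1) = 0.3745791675; exp(-qT) = 1.0000000000; exp(-rT) = 0.9902973771
Vega = S * exp(-qT) * phi(d1) * sqrt(T) = 96.1400 * 1.0000000000 * 0.3745791675 * 0.5000000000 = 18.006021


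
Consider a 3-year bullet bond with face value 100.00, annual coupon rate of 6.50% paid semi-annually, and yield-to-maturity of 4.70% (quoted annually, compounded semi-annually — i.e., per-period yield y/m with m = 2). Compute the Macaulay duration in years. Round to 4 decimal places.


Answer: Macaulay duration = 2.7800 years

Derivation:
Coupon per period c = face * coupon_rate / m = 3.250000
Periods per year m = 2; per-period yield y/m = 0.023500
Number of cashflows N = 6
Cashflows (t years, CF_t, discount factor 1/(1+y/m)^(m*t), PV):
  t = 0.5000: CF_t = 3.250000, DF = 0.977040, PV = 3.175379
  t = 1.0000: CF_t = 3.250000, DF = 0.954606, PV = 3.102471
  t = 1.5000: CF_t = 3.250000, DF = 0.932688, PV = 3.031236
  t = 2.0000: CF_t = 3.250000, DF = 0.911273, PV = 2.961638
  t = 2.5000: CF_t = 3.250000, DF = 0.890350, PV = 2.893638
  t = 3.0000: CF_t = 103.250000, DF = 0.869907, PV = 89.817917
Price P = sum_t PV_t = 104.982278
Macaulay numerator sum_t t * PV_t:
  t * PV_t at t = 0.5000: 1.587689
  t * PV_t at t = 1.0000: 3.102471
  t * PV_t at t = 1.5000: 4.546855
  t * PV_t at t = 2.0000: 5.923276
  t * PV_t at t = 2.5000: 7.234094
  t * PV_t at t = 3.0000: 269.453751
Macaulay duration D = (sum_t t * PV_t) / P = 291.848135 / 104.982278 = 2.779975


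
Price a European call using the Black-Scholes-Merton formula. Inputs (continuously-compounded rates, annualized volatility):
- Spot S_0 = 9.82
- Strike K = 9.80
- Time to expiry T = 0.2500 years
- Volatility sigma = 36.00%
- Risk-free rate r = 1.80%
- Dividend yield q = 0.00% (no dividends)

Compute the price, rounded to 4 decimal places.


d1 = (ln(S/K) + (r - q + 0.5*sigma^2) * T) / (sigma * sqrt(T)) = 0.12632631
d2 = d1 - sigma * sqrt(T) = -0.05367369
exp(-rT) = 0.99551011; exp(-qT) = 1.00000000
C = S_0 * exp(-qT) * N(d1) - K * exp(-rT) * N(d2)
N(d1) = 0.55026319; N(d2) = 0.47859757
C = 9.8200 * 1.00000000 * 0.55026319 - 9.8000 * 0.99551011 * 0.47859757 = 0.7344

Answer: Price = 0.7344


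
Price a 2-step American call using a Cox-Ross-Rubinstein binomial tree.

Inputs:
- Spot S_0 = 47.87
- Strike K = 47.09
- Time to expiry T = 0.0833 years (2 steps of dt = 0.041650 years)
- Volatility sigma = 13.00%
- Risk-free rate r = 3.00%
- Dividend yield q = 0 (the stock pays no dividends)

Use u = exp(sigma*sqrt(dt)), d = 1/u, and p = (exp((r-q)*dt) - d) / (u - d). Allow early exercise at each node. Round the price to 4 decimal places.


dt = T/N = 0.041650
u = exp(sigma*sqrt(dt)) = 1.026886; d = 1/u = 0.973818
p = (exp((r-q)*dt) - d) / (u - d) = 0.516928
Discount per step: exp(-r*dt) = 0.998751
Stock lattice S(k, i) with i counting down-moves:
  k=0: S(0,0) = 47.8700
  k=1: S(1,0) = 49.1570; S(1,1) = 46.6167
  k=2: S(2,0) = 50.4787; S(2,1) = 47.8700; S(2,2) = 45.3962
Terminal payoffs V(N, i) = max(S_T - K, 0):
  V(2,0) = 3.388660; V(2,1) = 0.780000; V(2,2) = 0.000000
Backward induction: V(k, i) = exp(-r*dt) * [p * V(k+1, i) + (1-p) * V(k+1, i+1)]; then take max(V_cont, immediate exercise) for American.
  V(1,0) = exp(-r*dt) * [p*3.388660 + (1-p)*0.780000] = 2.125831; exercise = 2.067028; V(1,0) = max -> 2.125831
  V(1,1) = exp(-r*dt) * [p*0.780000 + (1-p)*0.000000] = 0.402700; exercise = 0.000000; V(1,1) = max -> 0.402700
  V(0,0) = exp(-r*dt) * [p*2.125831 + (1-p)*0.402700] = 1.291819; exercise = 0.780000; V(0,0) = max -> 1.291819

Answer: Price = V(0,0) = 1.2918


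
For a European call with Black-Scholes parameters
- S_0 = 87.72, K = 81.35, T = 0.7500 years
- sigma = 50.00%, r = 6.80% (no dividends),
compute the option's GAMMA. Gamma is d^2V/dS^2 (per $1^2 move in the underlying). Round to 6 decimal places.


d1 = 0.5083894512; d2 = 0.0753767493
phi(d1) = 0.3505792648; exp(-qT) = 1.0000000000; exp(-rT) = 0.9502786705
Gamma = exp(-qT) * phi(d1) / (S * sigma * sqrt(T)) = 1.0000000000 * 0.3505792648 / (87.7200 * 0.5000 * 0.8660254038) = 0.009230

Answer: Gamma = 0.009230


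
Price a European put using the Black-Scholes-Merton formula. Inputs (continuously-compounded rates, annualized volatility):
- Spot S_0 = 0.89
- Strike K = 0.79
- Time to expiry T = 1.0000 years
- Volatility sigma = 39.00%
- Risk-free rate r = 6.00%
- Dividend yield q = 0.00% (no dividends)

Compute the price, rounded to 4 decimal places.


d1 = (ln(S/K) + (r - q + 0.5*sigma^2) * T) / (sigma * sqrt(T)) = 0.65445774
d2 = d1 - sigma * sqrt(T) = 0.26445774
exp(-rT) = 0.94176453; exp(-qT) = 1.00000000
P = K * exp(-rT) * N(-d2) - S_0 * exp(-qT) * N(-d1)
N(-d1) = 0.25640847; N(-d2) = 0.39571361
P = 0.7900 * 0.94176453 * 0.39571361 - 0.8900 * 1.00000000 * 0.25640847 = 0.0662

Answer: Price = 0.0662


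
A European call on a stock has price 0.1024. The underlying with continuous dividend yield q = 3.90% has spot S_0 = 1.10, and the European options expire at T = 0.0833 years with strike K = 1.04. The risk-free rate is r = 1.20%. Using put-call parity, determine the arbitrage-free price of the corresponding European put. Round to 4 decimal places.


Put-call parity: C - P = S_0 * exp(-qT) - K * exp(-rT).
S_0 * exp(-qT) = 1.1000 * 0.99675657 = 1.09643223
K * exp(-rT) = 1.0400 * 0.99900090 = 1.03896094
P = C - S*exp(-qT) + K*exp(-rT)
P = 0.1024 - 1.09643223 + 1.03896094 = 0.0449

Answer: Put price = 0.0449


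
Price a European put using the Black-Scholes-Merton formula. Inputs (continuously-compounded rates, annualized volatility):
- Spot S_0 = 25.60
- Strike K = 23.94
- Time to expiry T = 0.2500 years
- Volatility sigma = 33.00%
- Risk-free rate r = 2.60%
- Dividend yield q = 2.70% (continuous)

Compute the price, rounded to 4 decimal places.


d1 = (ln(S/K) + (r - q + 0.5*sigma^2) * T) / (sigma * sqrt(T)) = 0.48729789
d2 = d1 - sigma * sqrt(T) = 0.32229789
exp(-rT) = 0.99352108; exp(-qT) = 0.99327273
P = K * exp(-rT) * N(-d2) - S_0 * exp(-qT) * N(-d1)
N(-d1) = 0.31302362; N(-d2) = 0.37361352
P = 23.9400 * 0.99352108 * 0.37361352 - 25.6000 * 0.99327273 * 0.31302362 = 0.9269

Answer: Price = 0.9269


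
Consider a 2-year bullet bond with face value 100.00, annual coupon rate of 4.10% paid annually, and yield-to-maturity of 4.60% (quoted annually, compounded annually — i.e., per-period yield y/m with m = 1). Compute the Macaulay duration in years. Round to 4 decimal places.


Answer: Macaulay duration = 1.9604 years

Derivation:
Coupon per period c = face * coupon_rate / m = 4.100000
Periods per year m = 1; per-period yield y/m = 0.046000
Number of cashflows N = 2
Cashflows (t years, CF_t, discount factor 1/(1+y/m)^(m*t), PV):
  t = 1.0000: CF_t = 4.100000, DF = 0.956023, PV = 3.919694
  t = 2.0000: CF_t = 104.100000, DF = 0.913980, PV = 95.145305
Price P = sum_t PV_t = 99.064999
Macaulay numerator sum_t t * PV_t:
  t * PV_t at t = 1.0000: 3.919694
  t * PV_t at t = 2.0000: 190.290609
Macaulay duration D = (sum_t t * PV_t) / P = 194.210303 / 99.064999 = 1.960433


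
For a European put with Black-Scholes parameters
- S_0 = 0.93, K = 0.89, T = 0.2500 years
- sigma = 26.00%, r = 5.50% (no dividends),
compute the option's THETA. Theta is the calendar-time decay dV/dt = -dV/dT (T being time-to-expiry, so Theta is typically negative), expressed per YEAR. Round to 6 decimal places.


d1 = 0.5089471032; d2 = 0.3789471032
phi(d1) = 0.3504798336; exp(-qT) = 1.0000000000; exp(-rT) = 0.9863440995
Theta = -S*exp(-qT)*phi(d1)*sigma/(2*sqrt(T)) + r*K*exp(-rT)*N(-d2) - q*S*exp(-qT)*N(-d1)
N(-d1) = 0.3053946511; N(-d2) = 0.3523635724; sqrt(T) = 0.5000000000
Term 1 = -0.9300 * 1.0000000000 * 0.3504798336 * 0.2600 / (2 * 0.5000000000) = -0.0847460238
Term 2 = 0.0550 * 0.8900 * 0.9863440995 * 0.3523635724 = 0.0170126572
Term 3 = 0 (no dividend yield, q = 0)
Theta = -0.0847460238 + (0.0170126572) + (0.0000000000) = -0.067733

Answer: Theta = -0.067733


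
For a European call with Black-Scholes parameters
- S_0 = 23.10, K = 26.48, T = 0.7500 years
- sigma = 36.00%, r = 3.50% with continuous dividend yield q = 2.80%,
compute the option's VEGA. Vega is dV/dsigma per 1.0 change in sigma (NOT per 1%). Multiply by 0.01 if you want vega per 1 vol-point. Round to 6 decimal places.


Answer: Vega = 7.544852

Derivation:
d1 = -0.2652831904; d2 = -0.5770523357
phi(d1) = 0.3851485716; exp(-qT) = 0.9792189646; exp(-rT) = 0.9740915363
Vega = S * exp(-qT) * phi(d1) * sqrt(T) = 23.1000 * 0.9792189646 * 0.3851485716 * 0.8660254038 = 7.544852


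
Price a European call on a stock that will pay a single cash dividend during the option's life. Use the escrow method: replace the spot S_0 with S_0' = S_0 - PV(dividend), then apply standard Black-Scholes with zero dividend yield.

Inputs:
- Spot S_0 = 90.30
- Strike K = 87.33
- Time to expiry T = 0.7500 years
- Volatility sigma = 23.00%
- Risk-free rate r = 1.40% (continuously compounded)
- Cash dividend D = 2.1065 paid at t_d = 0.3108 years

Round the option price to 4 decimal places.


PV(D) = D * exp(-r * t_d) = 2.1065 * 0.99565825 = 2.09735411
S_0' = S_0 - PV(D) = 90.3000 - 2.09735411 = 88.20264589
d1 = (ln(S_0'/K) + (r + sigma^2/2)*T) / (sigma*sqrt(T)) = 0.20222529
d2 = d1 - sigma*sqrt(T) = 0.00303945
exp(-rT) = 0.98955493
N(d1) = 0.58012970; N(d2) = 0.50121256
C = S_0' * N(d1) - K * exp(-rT) * N(d2) = 88.20264589 * 0.58012970 - 87.3300 * 0.98955493 * 0.50121256 = 7.8553

Answer: Price = 7.8553


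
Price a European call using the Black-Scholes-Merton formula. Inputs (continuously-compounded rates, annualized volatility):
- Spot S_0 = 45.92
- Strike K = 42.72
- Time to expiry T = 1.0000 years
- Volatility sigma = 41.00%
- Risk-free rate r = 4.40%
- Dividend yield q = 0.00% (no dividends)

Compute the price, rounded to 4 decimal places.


d1 = (ln(S/K) + (r - q + 0.5*sigma^2) * T) / (sigma * sqrt(T)) = 0.48849648
d2 = d1 - sigma * sqrt(T) = 0.07849648
exp(-rT) = 0.95695396; exp(-qT) = 1.00000000
C = S_0 * exp(-qT) * N(d1) - K * exp(-rT) * N(d2)
N(d1) = 0.68740089; N(d2) = 0.53128344
C = 45.9200 * 1.00000000 * 0.68740089 - 42.7200 * 0.95695396 * 0.53128344 = 9.8460

Answer: Price = 9.8460


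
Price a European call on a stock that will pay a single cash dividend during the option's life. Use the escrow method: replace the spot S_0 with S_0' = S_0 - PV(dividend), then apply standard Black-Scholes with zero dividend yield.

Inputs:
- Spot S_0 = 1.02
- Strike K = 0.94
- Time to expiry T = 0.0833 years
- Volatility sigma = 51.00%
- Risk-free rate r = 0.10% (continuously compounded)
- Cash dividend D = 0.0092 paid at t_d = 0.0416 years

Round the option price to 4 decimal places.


Answer: Price = 0.0995

Derivation:
PV(D) = D * exp(-r * t_d) = 0.0092 * 0.99995840 = 0.00919962
S_0' = S_0 - PV(D) = 1.0200 - 0.00919962 = 1.01080038
d1 = (ln(S_0'/K) + (r + sigma^2/2)*T) / (sigma*sqrt(T)) = 0.56750852
d2 = d1 - sigma*sqrt(T) = 0.42031365
exp(-rT) = 0.99991670
N(d1) = 0.71481563; N(d2) = 0.66287183
C = S_0' * N(d1) - K * exp(-rT) * N(d2) = 1.01080038 * 0.71481563 - 0.9400 * 0.99991670 * 0.66287183 = 0.0995


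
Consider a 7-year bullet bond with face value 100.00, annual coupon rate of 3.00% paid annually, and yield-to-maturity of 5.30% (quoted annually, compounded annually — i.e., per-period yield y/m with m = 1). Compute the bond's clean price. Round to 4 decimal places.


Coupon per period c = face * coupon_rate / m = 3.000000
Periods per year m = 1; per-period yield y/m = 0.053000
Number of cashflows N = 7
Cashflows (t years, CF_t, discount factor 1/(1+y/m)^(m*t), PV):
  t = 1.0000: CF_t = 3.000000, DF = 0.949668, PV = 2.849003
  t = 2.0000: CF_t = 3.000000, DF = 0.901869, PV = 2.705606
  t = 3.0000: CF_t = 3.000000, DF = 0.856475, PV = 2.569426
  t = 4.0000: CF_t = 3.000000, DF = 0.813367, PV = 2.440101
  t = 5.0000: CF_t = 3.000000, DF = 0.772428, PV = 2.317285
  t = 6.0000: CF_t = 3.000000, DF = 0.733550, PV = 2.200650
  t = 7.0000: CF_t = 103.000000, DF = 0.696629, PV = 71.752763
Price P = sum_t PV_t = 86.834833

Answer: Price = 86.8348


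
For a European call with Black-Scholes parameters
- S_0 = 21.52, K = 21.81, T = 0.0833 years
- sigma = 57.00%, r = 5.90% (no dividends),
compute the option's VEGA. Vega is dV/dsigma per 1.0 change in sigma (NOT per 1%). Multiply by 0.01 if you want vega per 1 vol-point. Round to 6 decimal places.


d1 = 0.0307633651; d2 = -0.1337485494
phi(d1) = 0.3987535486; exp(-qT) = 1.0000000000; exp(-rT) = 0.9950973574
Vega = S * exp(-qT) * phi(d1) * sqrt(T) = 21.5200 * 1.0000000000 * 0.3987535486 * 0.2886173938 = 2.476677

Answer: Vega = 2.476677


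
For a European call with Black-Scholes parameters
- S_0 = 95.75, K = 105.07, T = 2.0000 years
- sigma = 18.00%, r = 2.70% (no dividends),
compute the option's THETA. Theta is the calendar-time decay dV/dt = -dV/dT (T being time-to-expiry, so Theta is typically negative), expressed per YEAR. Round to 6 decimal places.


Answer: Theta = -3.477648

Derivation:
d1 = -0.0254800690; d2 = -0.2800385102
phi(d1) = 0.3988127980; exp(-qT) = 1.0000000000; exp(-rT) = 0.9474321065
Theta = -S*exp(-qT)*phi(d1)*sigma/(2*sqrt(T)) - r*K*exp(-rT)*N(d2) + q*S*exp(-qT)*N(d1)
N(d1) = 0.4898360230; N(d2) = 0.3897239798; sqrt(T) = 1.4142135624
Term 1 = -95.7500 * 1.0000000000 * 0.3988127980 * 0.1800 / (2 * 1.4142135624) = -2.4301628680
Term 2 = -0.0270 * 105.0700 * 0.9474321065 * 0.3897239798 = -1.0474847845
Term 3 = 0 (no dividend yield, q = 0)
Theta = -2.4301628680 + (-1.0474847845) + (0.0000000000) = -3.477648


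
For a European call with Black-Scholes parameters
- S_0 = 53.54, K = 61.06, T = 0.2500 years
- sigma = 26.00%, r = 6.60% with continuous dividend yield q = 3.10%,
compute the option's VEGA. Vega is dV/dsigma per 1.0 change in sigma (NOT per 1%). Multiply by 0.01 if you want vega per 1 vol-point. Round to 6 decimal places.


d1 = -0.8786765324; d2 = -1.0086765324
phi(d1) = 0.2711793802; exp(-qT) = 0.9922799538; exp(-rT) = 0.9836353794
Vega = S * exp(-qT) * phi(d1) * sqrt(T) = 53.5400 * 0.9922799538 * 0.2711793802 * 0.5000000000 = 7.203429

Answer: Vega = 7.203429


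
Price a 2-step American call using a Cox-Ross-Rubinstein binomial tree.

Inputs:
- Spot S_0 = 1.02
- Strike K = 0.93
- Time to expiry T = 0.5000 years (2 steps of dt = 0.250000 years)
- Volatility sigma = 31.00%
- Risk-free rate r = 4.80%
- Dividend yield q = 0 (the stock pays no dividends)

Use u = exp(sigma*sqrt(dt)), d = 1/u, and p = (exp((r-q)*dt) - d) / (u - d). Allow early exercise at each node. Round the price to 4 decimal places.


dt = T/N = 0.250000
u = exp(sigma*sqrt(dt)) = 1.167658; d = 1/u = 0.856415
p = (exp((r-q)*dt) - d) / (u - d) = 0.500115
Discount per step: exp(-r*dt) = 0.988072
Stock lattice S(k, i) with i counting down-moves:
  k=0: S(0,0) = 1.0200
  k=1: S(1,0) = 1.1910; S(1,1) = 0.8735
  k=2: S(2,0) = 1.3907; S(2,1) = 1.0200; S(2,2) = 0.7481
Terminal payoffs V(N, i) = max(S_T - K, 0):
  V(2,0) = 0.460694; V(2,1) = 0.090000; V(2,2) = 0.000000
Backward induction: V(k, i) = exp(-r*dt) * [p * V(k+1, i) + (1-p) * V(k+1, i+1)]; then take max(V_cont, immediate exercise) for American.
  V(1,0) = exp(-r*dt) * [p*0.460694 + (1-p)*0.090000] = 0.272104; exercise = 0.261011; V(1,0) = max -> 0.272104
  V(1,1) = exp(-r*dt) * [p*0.090000 + (1-p)*0.000000] = 0.044473; exercise = 0.000000; V(1,1) = max -> 0.044473
  V(0,0) = exp(-r*dt) * [p*0.272104 + (1-p)*0.044473] = 0.156427; exercise = 0.090000; V(0,0) = max -> 0.156427

Answer: Price = V(0,0) = 0.1564


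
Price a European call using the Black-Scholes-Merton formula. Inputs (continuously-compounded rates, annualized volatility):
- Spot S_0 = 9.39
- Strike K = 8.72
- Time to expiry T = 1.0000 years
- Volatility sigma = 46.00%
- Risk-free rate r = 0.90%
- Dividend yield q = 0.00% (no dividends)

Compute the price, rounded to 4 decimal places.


Answer: Price = 2.0403

Derivation:
d1 = (ln(S/K) + (r - q + 0.5*sigma^2) * T) / (sigma * sqrt(T)) = 0.41049142
d2 = d1 - sigma * sqrt(T) = -0.04950858
exp(-rT) = 0.99104038; exp(-qT) = 1.00000000
C = S_0 * exp(-qT) * N(d1) - K * exp(-rT) * N(d2)
N(d1) = 0.65927725; N(d2) = 0.48025700
C = 9.3900 * 1.00000000 * 0.65927725 - 8.7200 * 0.99104038 * 0.48025700 = 2.0403


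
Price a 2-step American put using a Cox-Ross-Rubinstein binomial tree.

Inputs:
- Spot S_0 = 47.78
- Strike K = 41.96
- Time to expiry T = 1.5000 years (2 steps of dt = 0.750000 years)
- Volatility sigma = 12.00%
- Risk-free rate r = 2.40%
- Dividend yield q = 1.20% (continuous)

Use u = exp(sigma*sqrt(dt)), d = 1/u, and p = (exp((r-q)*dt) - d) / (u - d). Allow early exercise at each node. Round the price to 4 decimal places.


dt = T/N = 0.750000
u = exp(sigma*sqrt(dt)) = 1.109515; d = 1/u = 0.901295
p = (exp((r-q)*dt) - d) / (u - d) = 0.517461
Discount per step: exp(-r*dt) = 0.982161
Stock lattice S(k, i) with i counting down-moves:
  k=0: S(0,0) = 47.7800
  k=1: S(1,0) = 53.0126; S(1,1) = 43.0639
  k=2: S(2,0) = 58.8183; S(2,1) = 47.7800; S(2,2) = 38.8132
Terminal payoffs V(N, i) = max(K - S_T, 0):
  V(2,0) = 0.000000; V(2,1) = 0.000000; V(2,2) = 3.146775
Backward induction: V(k, i) = exp(-r*dt) * [p * V(k+1, i) + (1-p) * V(k+1, i+1)]; then take max(V_cont, immediate exercise) for American.
  V(1,0) = exp(-r*dt) * [p*0.000000 + (1-p)*0.000000] = 0.000000; exercise = 0.000000; V(1,0) = max -> 0.000000
  V(1,1) = exp(-r*dt) * [p*0.000000 + (1-p)*3.146775] = 1.491354; exercise = 0.000000; V(1,1) = max -> 1.491354
  V(0,0) = exp(-r*dt) * [p*0.000000 + (1-p)*1.491354] = 0.706799; exercise = 0.000000; V(0,0) = max -> 0.706799

Answer: Price = V(0,0) = 0.7068


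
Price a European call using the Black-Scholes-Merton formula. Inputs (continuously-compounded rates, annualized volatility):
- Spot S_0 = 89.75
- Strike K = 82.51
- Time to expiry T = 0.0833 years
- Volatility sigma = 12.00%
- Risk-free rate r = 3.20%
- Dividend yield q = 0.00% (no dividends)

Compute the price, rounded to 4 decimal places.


Answer: Price = 7.4655

Derivation:
d1 = (ln(S/K) + (r - q + 0.5*sigma^2) * T) / (sigma * sqrt(T)) = 2.52277153
d2 = d1 - sigma * sqrt(T) = 2.48813744
exp(-rT) = 0.99733795; exp(-qT) = 1.00000000
C = S_0 * exp(-qT) * N(d1) - K * exp(-rT) * N(d2)
N(d1) = 0.99417830; N(d2) = 0.99357930
C = 89.7500 * 1.00000000 * 0.99417830 - 82.5100 * 0.99733795 * 0.99357930 = 7.4655


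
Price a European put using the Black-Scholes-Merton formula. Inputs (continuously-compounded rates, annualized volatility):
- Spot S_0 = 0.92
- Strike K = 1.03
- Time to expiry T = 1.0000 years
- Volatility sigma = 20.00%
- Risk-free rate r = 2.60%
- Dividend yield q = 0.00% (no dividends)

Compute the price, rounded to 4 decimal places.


Answer: Price = 0.1255

Derivation:
d1 = (ln(S/K) + (r - q + 0.5*sigma^2) * T) / (sigma * sqrt(T)) = -0.33470206
d2 = d1 - sigma * sqrt(T) = -0.53470206
exp(-rT) = 0.97433509; exp(-qT) = 1.00000000
P = K * exp(-rT) * N(-d2) - S_0 * exp(-qT) * N(-d1)
N(-d1) = 0.63107507; N(-d2) = 0.70357205
P = 1.0300 * 0.97433509 * 0.70357205 - 0.9200 * 1.00000000 * 0.63107507 = 0.1255


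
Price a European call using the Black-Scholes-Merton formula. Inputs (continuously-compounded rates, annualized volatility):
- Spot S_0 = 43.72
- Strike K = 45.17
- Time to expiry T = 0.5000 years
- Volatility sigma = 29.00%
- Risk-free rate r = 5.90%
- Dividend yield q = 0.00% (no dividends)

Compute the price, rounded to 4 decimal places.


Answer: Price = 3.5079

Derivation:
d1 = (ln(S/K) + (r - q + 0.5*sigma^2) * T) / (sigma * sqrt(T)) = 0.08727899
d2 = d1 - sigma * sqrt(T) = -0.11778198
exp(-rT) = 0.97093088; exp(-qT) = 1.00000000
C = S_0 * exp(-qT) * N(d1) - K * exp(-rT) * N(d2)
N(d1) = 0.53477512; N(d2) = 0.45312020
C = 43.7200 * 1.00000000 * 0.53477512 - 45.1700 * 0.97093088 * 0.45312020 = 3.5079


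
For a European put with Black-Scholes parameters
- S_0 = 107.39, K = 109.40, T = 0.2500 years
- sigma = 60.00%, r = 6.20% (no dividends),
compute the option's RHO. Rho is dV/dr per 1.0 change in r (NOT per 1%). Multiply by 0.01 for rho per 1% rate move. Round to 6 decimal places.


Answer: Rho = -15.177836

Derivation:
d1 = 0.1398539263; d2 = -0.1601460737
phi(d1) = 0.3950598156; exp(-qT) = 1.0000000000; exp(-rT) = 0.9846195068
N(-d2) = 0.5636169960
Rho = -K*T*exp(-rT)*N(-d2) = -109.4000 * 0.2500 * 0.9846195068 * 0.5636169960 = -15.177836


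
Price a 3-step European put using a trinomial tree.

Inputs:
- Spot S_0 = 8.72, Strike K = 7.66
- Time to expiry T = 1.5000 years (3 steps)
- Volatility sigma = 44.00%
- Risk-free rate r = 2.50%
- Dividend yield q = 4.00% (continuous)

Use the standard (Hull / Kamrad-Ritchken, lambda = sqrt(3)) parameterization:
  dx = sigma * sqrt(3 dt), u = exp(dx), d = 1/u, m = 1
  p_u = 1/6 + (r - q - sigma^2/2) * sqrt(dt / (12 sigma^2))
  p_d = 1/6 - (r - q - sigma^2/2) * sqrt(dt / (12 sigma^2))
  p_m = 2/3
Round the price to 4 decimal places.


dt = T/N = 0.500000; dx = sigma*sqrt(3*dt) = 0.538888
u = exp(dx) = 1.714099; d = 1/u = 0.583397
p_u = 0.114801, p_m = 0.666667, p_d = 0.218533
Discount per step: exp(-r*dt) = 0.987578
Stock lattice S(k, j) with j the centered position index:
  k=0: S(0,+0) = 8.7200
  k=1: S(1,-1) = 5.0872; S(1,+0) = 8.7200; S(1,+1) = 14.9469
  k=2: S(2,-2) = 2.9679; S(2,-1) = 5.0872; S(2,+0) = 8.7200; S(2,+1) = 14.9469; S(2,+2) = 25.6205
  k=3: S(3,-3) = 1.7314; S(3,-2) = 2.9679; S(3,-1) = 5.0872; S(3,+0) = 8.7200; S(3,+1) = 14.9469; S(3,+2) = 25.6205; S(3,+3) = 43.9162
Terminal payoffs V(N, j) = max(K - S_T, 0):
  V(3,-3) = 5.928556; V(3,-2) = 4.692132; V(3,-1) = 2.572780; V(3,+0) = 0.000000; V(3,+1) = 0.000000; V(3,+2) = 0.000000; V(3,+3) = 0.000000
Backward induction: V(k, j) = exp(-r*dt) * [p_u * V(k+1, j+1) + p_m * V(k+1, j) + p_d * V(k+1, j-1)]
  V(2,-2) = exp(-r*dt) * [p_u*2.572780 + p_m*4.692132 + p_d*5.928556] = 4.660408
  V(2,-1) = exp(-r*dt) * [p_u*0.000000 + p_m*2.572780 + p_d*4.692132] = 2.706527
  V(2,+0) = exp(-r*dt) * [p_u*0.000000 + p_m*0.000000 + p_d*2.572780] = 0.555253
  V(2,+1) = exp(-r*dt) * [p_u*0.000000 + p_m*0.000000 + p_d*0.000000] = 0.000000
  V(2,+2) = exp(-r*dt) * [p_u*0.000000 + p_m*0.000000 + p_d*0.000000] = 0.000000
  V(1,-1) = exp(-r*dt) * [p_u*0.555253 + p_m*2.706527 + p_d*4.660408] = 2.850689
  V(1,+0) = exp(-r*dt) * [p_u*0.000000 + p_m*0.555253 + p_d*2.706527] = 0.949688
  V(1,+1) = exp(-r*dt) * [p_u*0.000000 + p_m*0.000000 + p_d*0.555253] = 0.119834
  V(0,+0) = exp(-r*dt) * [p_u*0.119834 + p_m*0.949688 + p_d*2.850689] = 1.254077

Answer: Price = V(0,0) = 1.2541


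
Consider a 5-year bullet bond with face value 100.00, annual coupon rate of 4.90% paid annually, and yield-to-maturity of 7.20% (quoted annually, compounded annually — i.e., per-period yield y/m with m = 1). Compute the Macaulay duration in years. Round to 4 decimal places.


Answer: Macaulay duration = 4.5284 years

Derivation:
Coupon per period c = face * coupon_rate / m = 4.900000
Periods per year m = 1; per-period yield y/m = 0.072000
Number of cashflows N = 5
Cashflows (t years, CF_t, discount factor 1/(1+y/m)^(m*t), PV):
  t = 1.0000: CF_t = 4.900000, DF = 0.932836, PV = 4.570896
  t = 2.0000: CF_t = 4.900000, DF = 0.870183, PV = 4.263895
  t = 3.0000: CF_t = 4.900000, DF = 0.811738, PV = 3.977514
  t = 4.0000: CF_t = 4.900000, DF = 0.757218, PV = 3.710368
  t = 5.0000: CF_t = 104.900000, DF = 0.706360, PV = 74.097160
Price P = sum_t PV_t = 90.619832
Macaulay numerator sum_t t * PV_t:
  t * PV_t at t = 1.0000: 4.570896
  t * PV_t at t = 2.0000: 8.527790
  t * PV_t at t = 3.0000: 11.932542
  t * PV_t at t = 4.0000: 14.841470
  t * PV_t at t = 5.0000: 370.485799
Macaulay duration D = (sum_t t * PV_t) / P = 410.358497 / 90.619832 = 4.528352


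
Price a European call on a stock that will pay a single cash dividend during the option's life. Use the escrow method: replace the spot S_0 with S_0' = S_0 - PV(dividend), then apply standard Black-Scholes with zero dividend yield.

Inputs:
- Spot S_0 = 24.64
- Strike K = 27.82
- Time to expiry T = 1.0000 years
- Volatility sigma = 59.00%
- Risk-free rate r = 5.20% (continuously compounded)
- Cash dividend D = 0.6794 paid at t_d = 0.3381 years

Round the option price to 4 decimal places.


Answer: Price = 4.7019

Derivation:
PV(D) = D * exp(-r * t_d) = 0.6794 * 0.98257245 = 0.66755972
S_0' = S_0 - PV(D) = 24.6400 - 0.66755972 = 23.97244028
d1 = (ln(S_0'/K) + (r + sigma^2/2)*T) / (sigma*sqrt(T)) = 0.13084689
d2 = d1 - sigma*sqrt(T) = -0.45915311
exp(-rT) = 0.94932887
N(d1) = 0.55205178; N(d2) = 0.32306211
C = S_0' * N(d1) - K * exp(-rT) * N(d2) = 23.97244028 * 0.55205178 - 27.8200 * 0.94932887 * 0.32306211 = 4.7019


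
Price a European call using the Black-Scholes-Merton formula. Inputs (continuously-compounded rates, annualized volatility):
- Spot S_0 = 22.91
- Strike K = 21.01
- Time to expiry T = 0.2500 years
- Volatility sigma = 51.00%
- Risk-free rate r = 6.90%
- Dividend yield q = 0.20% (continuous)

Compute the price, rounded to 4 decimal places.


Answer: Price = 3.5108

Derivation:
d1 = (ln(S/K) + (r - q + 0.5*sigma^2) * T) / (sigma * sqrt(T)) = 0.53269601
d2 = d1 - sigma * sqrt(T) = 0.27769601
exp(-rT) = 0.98289793; exp(-qT) = 0.99950012
C = S_0 * exp(-qT) * N(d1) - K * exp(-rT) * N(d2)
N(d1) = 0.70287798; N(d2) = 0.60937714
C = 22.9100 * 0.99950012 * 0.70287798 - 21.0100 * 0.98289793 * 0.60937714 = 3.5108


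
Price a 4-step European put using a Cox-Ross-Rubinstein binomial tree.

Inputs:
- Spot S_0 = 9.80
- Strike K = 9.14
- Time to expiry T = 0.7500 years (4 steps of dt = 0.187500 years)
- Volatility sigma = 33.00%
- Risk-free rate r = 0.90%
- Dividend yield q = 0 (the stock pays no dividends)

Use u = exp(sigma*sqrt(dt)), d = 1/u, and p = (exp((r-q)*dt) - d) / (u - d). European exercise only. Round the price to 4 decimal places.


Answer: Price = V(0,0) = 0.7755

Derivation:
dt = T/N = 0.187500
u = exp(sigma*sqrt(dt)) = 1.153608; d = 1/u = 0.866846
p = (exp((r-q)*dt) - d) / (u - d) = 0.470227
Discount per step: exp(-r*dt) = 0.998314
Stock lattice S(k, i) with i counting down-moves:
  k=0: S(0,0) = 9.8000
  k=1: S(1,0) = 11.3054; S(1,1) = 8.4951
  k=2: S(2,0) = 13.0419; S(2,1) = 9.8000; S(2,2) = 7.3639
  k=3: S(3,0) = 15.0453; S(3,1) = 11.3054; S(3,2) = 8.4951; S(3,3) = 6.3834
  k=4: S(4,0) = 17.3564; S(4,1) = 13.0419; S(4,2) = 9.8000; S(4,3) = 7.3639; S(4,4) = 5.5334
Terminal payoffs V(N, i) = max(K - S_T, 0):
  V(4,0) = 0.000000; V(4,1) = 0.000000; V(4,2) = 0.000000; V(4,3) = 1.776068; V(4,4) = 3.606582
Backward induction: V(k, i) = exp(-r*dt) * [p * V(k+1, i) + (1-p) * V(k+1, i+1)].
  V(3,0) = exp(-r*dt) * [p*0.000000 + (1-p)*0.000000] = 0.000000
  V(3,1) = exp(-r*dt) * [p*0.000000 + (1-p)*0.000000] = 0.000000
  V(3,2) = exp(-r*dt) * [p*0.000000 + (1-p)*1.776068] = 0.939327
  V(3,3) = exp(-r*dt) * [p*1.776068 + (1-p)*3.606582] = 2.741196
  V(2,0) = exp(-r*dt) * [p*0.000000 + (1-p)*0.000000] = 0.000000
  V(2,1) = exp(-r*dt) * [p*0.000000 + (1-p)*0.939327] = 0.496791
  V(2,2) = exp(-r*dt) * [p*0.939327 + (1-p)*2.741196] = 1.890716
  V(1,0) = exp(-r*dt) * [p*0.000000 + (1-p)*0.496791] = 0.262743
  V(1,1) = exp(-r*dt) * [p*0.496791 + (1-p)*1.890716] = 1.233172
  V(0,0) = exp(-r*dt) * [p*0.262743 + (1-p)*1.233172] = 0.775541


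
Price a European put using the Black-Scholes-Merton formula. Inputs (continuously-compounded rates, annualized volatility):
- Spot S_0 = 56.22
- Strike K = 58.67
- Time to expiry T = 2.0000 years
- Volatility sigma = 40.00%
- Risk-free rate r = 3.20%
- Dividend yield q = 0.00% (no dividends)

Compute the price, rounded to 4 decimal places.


d1 = (ln(S/K) + (r - q + 0.5*sigma^2) * T) / (sigma * sqrt(T)) = 0.32057401
d2 = d1 - sigma * sqrt(T) = -0.24511142
exp(-rT) = 0.93800500; exp(-qT) = 1.00000000
P = K * exp(-rT) * N(-d2) - S_0 * exp(-qT) * N(-d1)
N(-d1) = 0.37426662; N(-d2) = 0.59681492
P = 58.6700 * 0.93800500 * 0.59681492 - 56.2200 * 1.00000000 * 0.37426662 = 11.8031

Answer: Price = 11.8031


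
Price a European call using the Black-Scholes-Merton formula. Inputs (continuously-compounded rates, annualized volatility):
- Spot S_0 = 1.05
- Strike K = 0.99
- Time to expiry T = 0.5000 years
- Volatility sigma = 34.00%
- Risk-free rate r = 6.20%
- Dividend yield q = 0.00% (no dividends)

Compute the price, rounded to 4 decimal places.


Answer: Price = 0.1479

Derivation:
d1 = (ln(S/K) + (r - q + 0.5*sigma^2) * T) / (sigma * sqrt(T)) = 0.49389537
d2 = d1 - sigma * sqrt(T) = 0.25347906
exp(-rT) = 0.96947557; exp(-qT) = 1.00000000
C = S_0 * exp(-qT) * N(d1) - K * exp(-rT) * N(d2)
N(d1) = 0.68930996; N(d2) = 0.60005098
C = 1.0500 * 1.00000000 * 0.68930996 - 0.9900 * 0.96947557 * 0.60005098 = 0.1479


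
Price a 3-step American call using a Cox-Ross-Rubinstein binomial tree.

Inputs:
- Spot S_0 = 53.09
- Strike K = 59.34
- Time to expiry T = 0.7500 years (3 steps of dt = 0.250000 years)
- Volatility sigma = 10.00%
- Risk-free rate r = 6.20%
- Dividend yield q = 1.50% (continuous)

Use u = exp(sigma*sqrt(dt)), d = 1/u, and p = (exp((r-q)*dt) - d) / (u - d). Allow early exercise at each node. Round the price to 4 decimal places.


Answer: Price = V(0,0) = 0.4966

Derivation:
dt = T/N = 0.250000
u = exp(sigma*sqrt(dt)) = 1.051271; d = 1/u = 0.951229
p = (exp((r-q)*dt) - d) / (u - d) = 0.605646
Discount per step: exp(-r*dt) = 0.984620
Stock lattice S(k, i) with i counting down-moves:
  k=0: S(0,0) = 53.0900
  k=1: S(1,0) = 55.8120; S(1,1) = 50.5008
  k=2: S(2,0) = 58.6735; S(2,1) = 53.0900; S(2,2) = 48.0378
  k=3: S(3,0) = 61.6818; S(3,1) = 55.8120; S(3,2) = 50.5008; S(3,3) = 45.6950
Terminal payoffs V(N, i) = max(S_T - K, 0):
  V(3,0) = 2.341780; V(3,1) = 0.000000; V(3,2) = 0.000000; V(3,3) = 0.000000
Backward induction: V(k, i) = exp(-r*dt) * [p * V(k+1, i) + (1-p) * V(k+1, i+1)]; then take max(V_cont, immediate exercise) for American.
  V(2,0) = exp(-r*dt) * [p*2.341780 + (1-p)*0.000000] = 1.396477; exercise = 0.000000; V(2,0) = max -> 1.396477
  V(2,1) = exp(-r*dt) * [p*0.000000 + (1-p)*0.000000] = 0.000000; exercise = 0.000000; V(2,1) = max -> 0.000000
  V(2,2) = exp(-r*dt) * [p*0.000000 + (1-p)*0.000000] = 0.000000; exercise = 0.000000; V(2,2) = max -> 0.000000
  V(1,0) = exp(-r*dt) * [p*1.396477 + (1-p)*0.000000] = 0.832763; exercise = 0.000000; V(1,0) = max -> 0.832763
  V(1,1) = exp(-r*dt) * [p*0.000000 + (1-p)*0.000000] = 0.000000; exercise = 0.000000; V(1,1) = max -> 0.000000
  V(0,0) = exp(-r*dt) * [p*0.832763 + (1-p)*0.000000] = 0.496602; exercise = 0.000000; V(0,0) = max -> 0.496602


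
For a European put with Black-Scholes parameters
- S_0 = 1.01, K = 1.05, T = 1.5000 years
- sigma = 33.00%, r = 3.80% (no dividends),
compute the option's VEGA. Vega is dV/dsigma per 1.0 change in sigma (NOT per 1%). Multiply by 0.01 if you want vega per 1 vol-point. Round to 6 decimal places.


Answer: Vega = 0.478660

Derivation:
d1 = 0.2470153705; d2 = -0.1571504371
phi(d1) = 0.3869550162; exp(-qT) = 1.0000000000; exp(-rT) = 0.9445940694
Vega = S * exp(-qT) * phi(d1) * sqrt(T) = 1.0100 * 1.0000000000 * 0.3869550162 * 1.2247448714 = 0.478660


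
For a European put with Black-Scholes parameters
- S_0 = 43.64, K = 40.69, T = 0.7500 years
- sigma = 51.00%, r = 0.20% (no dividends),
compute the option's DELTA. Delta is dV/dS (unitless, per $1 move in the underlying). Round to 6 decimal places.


d1 = 0.3827023971; d2 = -0.0589705589
phi(d1) = 0.3707715792; exp(-qT) = 1.0000000000; exp(-rT) = 0.9985011244
N(-d1) = 0.3509702185
Delta = -exp(-qT) * N(-d1) = -1.0000000000 * 0.3509702185 = -0.350970

Answer: Delta = -0.350970


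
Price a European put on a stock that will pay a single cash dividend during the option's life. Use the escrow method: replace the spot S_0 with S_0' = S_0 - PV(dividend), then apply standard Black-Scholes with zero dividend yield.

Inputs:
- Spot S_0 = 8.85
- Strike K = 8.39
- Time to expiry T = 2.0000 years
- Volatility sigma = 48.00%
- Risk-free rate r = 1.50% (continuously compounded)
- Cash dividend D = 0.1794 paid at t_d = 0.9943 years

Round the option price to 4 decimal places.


Answer: Price = 1.9776

Derivation:
PV(D) = D * exp(-r * t_d) = 0.1794 * 0.98519617 = 0.17674419
S_0' = S_0 - PV(D) = 8.8500 - 0.17674419 = 8.67325581
d1 = (ln(S_0'/K) + (r + sigma^2/2)*T) / (sigma*sqrt(T)) = 0.43251914
d2 = d1 - sigma*sqrt(T) = -0.24630337
exp(-rT) = 0.97044553
N(-d1) = 0.33268207; N(-d2) = 0.59727630
P = K * exp(-rT) * N(-d2) - S_0' * N(-d1) = 8.3900 * 0.97044553 * 0.59727630 - 8.67325581 * 0.33268207 = 1.9776


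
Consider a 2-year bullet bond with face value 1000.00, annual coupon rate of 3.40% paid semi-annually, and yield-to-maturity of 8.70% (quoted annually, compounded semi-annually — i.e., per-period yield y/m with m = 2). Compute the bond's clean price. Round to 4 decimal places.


Coupon per period c = face * coupon_rate / m = 17.000000
Periods per year m = 2; per-period yield y/m = 0.043500
Number of cashflows N = 4
Cashflows (t years, CF_t, discount factor 1/(1+y/m)^(m*t), PV):
  t = 0.5000: CF_t = 17.000000, DF = 0.958313, PV = 16.291327
  t = 1.0000: CF_t = 17.000000, DF = 0.918365, PV = 15.612197
  t = 1.5000: CF_t = 17.000000, DF = 0.880081, PV = 14.961377
  t = 2.0000: CF_t = 1017.000000, DF = 0.843393, PV = 857.731065
Price P = sum_t PV_t = 904.595965

Answer: Price = 904.5960


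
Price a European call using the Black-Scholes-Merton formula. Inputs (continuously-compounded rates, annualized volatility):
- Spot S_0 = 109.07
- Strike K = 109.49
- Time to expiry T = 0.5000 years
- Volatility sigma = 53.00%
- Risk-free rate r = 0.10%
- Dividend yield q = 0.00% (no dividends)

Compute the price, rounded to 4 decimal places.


d1 = (ln(S/K) + (r - q + 0.5*sigma^2) * T) / (sigma * sqrt(T)) = 0.17846216
d2 = d1 - sigma * sqrt(T) = -0.19630443
exp(-rT) = 0.99950012; exp(-qT) = 1.00000000
C = S_0 * exp(-qT) * N(d1) - K * exp(-rT) * N(d2)
N(d1) = 0.57081998; N(d2) = 0.42218595
C = 109.0700 * 1.00000000 * 0.57081998 - 109.4900 * 0.99950012 * 0.42218595 = 16.0573

Answer: Price = 16.0573


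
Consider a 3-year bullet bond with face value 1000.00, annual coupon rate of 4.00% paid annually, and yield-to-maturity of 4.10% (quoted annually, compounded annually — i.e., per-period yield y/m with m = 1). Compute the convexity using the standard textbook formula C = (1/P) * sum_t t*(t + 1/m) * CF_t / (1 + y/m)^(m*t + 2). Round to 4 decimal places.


Coupon per period c = face * coupon_rate / m = 40.000000
Periods per year m = 1; per-period yield y/m = 0.041000
Number of cashflows N = 3
Cashflows (t years, CF_t, discount factor 1/(1+y/m)^(m*t), PV):
  t = 1.0000: CF_t = 40.000000, DF = 0.960615, PV = 38.424592
  t = 2.0000: CF_t = 40.000000, DF = 0.922781, PV = 36.911231
  t = 3.0000: CF_t = 1040.000000, DF = 0.886437, PV = 921.894345
Price P = sum_t PV_t = 997.230168
Convexity numerator sum_t t*(t + 1/m) * CF_t / (1+y/m)^(m*t + 2):
  t = 1.0000: term = 70.914950
  t = 2.0000: term = 204.365849
  t = 3.0000: term = 10208.476604
Convexity = (1/P) * sum = 10483.757403 / 997.230168 = 10.512876

Answer: Convexity = 10.5129


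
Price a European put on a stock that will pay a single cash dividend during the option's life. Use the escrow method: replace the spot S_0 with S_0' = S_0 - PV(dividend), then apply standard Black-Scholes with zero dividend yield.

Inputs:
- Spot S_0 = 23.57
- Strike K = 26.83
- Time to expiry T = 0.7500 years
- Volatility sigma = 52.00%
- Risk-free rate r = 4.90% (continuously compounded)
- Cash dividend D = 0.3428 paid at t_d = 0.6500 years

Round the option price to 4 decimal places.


PV(D) = D * exp(-r * t_d) = 0.3428 * 0.96865187 = 0.33205386
S_0' = S_0 - PV(D) = 23.5700 - 0.33205386 = 23.23794614
d1 = (ln(S_0'/K) + (r + sigma^2/2)*T) / (sigma*sqrt(T)) = -0.01239996
d2 = d1 - sigma*sqrt(T) = -0.46273317
exp(-rT) = 0.96391708
N(-d1) = 0.50494674; N(-d2) = 0.67822218
P = K * exp(-rT) * N(-d2) - S_0' * N(-d1) = 26.8300 * 0.96391708 * 0.67822218 - 23.23794614 * 0.50494674 = 5.8062

Answer: Price = 5.8062


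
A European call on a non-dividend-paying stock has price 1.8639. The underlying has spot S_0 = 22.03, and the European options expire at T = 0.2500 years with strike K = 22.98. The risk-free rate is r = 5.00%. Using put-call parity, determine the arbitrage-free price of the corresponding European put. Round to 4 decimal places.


Answer: Put price = 2.5284

Derivation:
Put-call parity: C - P = S_0 * exp(-qT) - K * exp(-rT).
S_0 * exp(-qT) = 22.0300 * 1.00000000 = 22.03000000
K * exp(-rT) = 22.9800 * 0.98757780 = 22.69453786
P = C - S*exp(-qT) + K*exp(-rT)
P = 1.8639 - 22.03000000 + 22.69453786 = 2.5284


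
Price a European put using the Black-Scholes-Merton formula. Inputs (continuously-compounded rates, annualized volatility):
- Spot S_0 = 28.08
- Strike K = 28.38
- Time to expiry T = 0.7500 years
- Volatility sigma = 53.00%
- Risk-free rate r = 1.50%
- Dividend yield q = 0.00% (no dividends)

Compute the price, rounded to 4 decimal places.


Answer: Price = 5.0867

Derivation:
d1 = (ln(S/K) + (r - q + 0.5*sigma^2) * T) / (sigma * sqrt(T)) = 0.23085385
d2 = d1 - sigma * sqrt(T) = -0.22813962
exp(-rT) = 0.98881304; exp(-qT) = 1.00000000
P = K * exp(-rT) * N(-d2) - S_0 * exp(-qT) * N(-d1)
N(-d1) = 0.40871417; N(-d2) = 0.59023115
P = 28.3800 * 0.98881304 * 0.59023115 - 28.0800 * 1.00000000 * 0.40871417 = 5.0867


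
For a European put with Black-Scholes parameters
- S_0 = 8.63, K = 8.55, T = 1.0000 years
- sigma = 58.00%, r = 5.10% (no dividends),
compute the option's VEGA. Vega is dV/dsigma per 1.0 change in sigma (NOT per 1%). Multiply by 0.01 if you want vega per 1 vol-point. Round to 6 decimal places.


Answer: Vega = 3.185765

Derivation:
d1 = 0.3939883140; d2 = -0.1860116860
phi(d1) = 0.3691501050; exp(-qT) = 1.0000000000; exp(-rT) = 0.9502786705
Vega = S * exp(-qT) * phi(d1) * sqrt(T) = 8.6300 * 1.0000000000 * 0.3691501050 * 1.0000000000 = 3.185765


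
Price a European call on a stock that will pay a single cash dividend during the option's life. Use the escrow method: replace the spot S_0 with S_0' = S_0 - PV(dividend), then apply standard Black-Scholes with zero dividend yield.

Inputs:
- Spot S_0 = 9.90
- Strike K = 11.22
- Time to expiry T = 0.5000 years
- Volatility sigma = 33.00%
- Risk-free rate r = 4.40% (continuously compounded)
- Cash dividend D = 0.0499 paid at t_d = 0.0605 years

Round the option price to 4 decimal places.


Answer: Price = 0.5059

Derivation:
PV(D) = D * exp(-r * t_d) = 0.0499 * 0.99734154 = 0.04976734
S_0' = S_0 - PV(D) = 9.9000 - 0.04976734 = 9.85023266
d1 = (ln(S_0'/K) + (r + sigma^2/2)*T) / (sigma*sqrt(T)) = -0.34703012
d2 = d1 - sigma*sqrt(T) = -0.58037535
exp(-rT) = 0.97824024
N(d1) = 0.36428435; N(d2) = 0.28083076
C = S_0' * N(d1) - K * exp(-rT) * N(d2) = 9.85023266 * 0.36428435 - 11.2200 * 0.97824024 * 0.28083076 = 0.5059


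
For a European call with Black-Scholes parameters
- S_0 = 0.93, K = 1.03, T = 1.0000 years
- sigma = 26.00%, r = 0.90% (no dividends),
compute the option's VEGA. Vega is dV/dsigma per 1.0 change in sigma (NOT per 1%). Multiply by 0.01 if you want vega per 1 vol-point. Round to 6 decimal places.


d1 = -0.2281903657; d2 = -0.4881903657
phi(d1) = 0.3886896943; exp(-qT) = 1.0000000000; exp(-rT) = 0.9910403788
Vega = S * exp(-qT) * phi(d1) * sqrt(T) = 0.9300 * 1.0000000000 * 0.3886896943 * 1.0000000000 = 0.361481

Answer: Vega = 0.361481


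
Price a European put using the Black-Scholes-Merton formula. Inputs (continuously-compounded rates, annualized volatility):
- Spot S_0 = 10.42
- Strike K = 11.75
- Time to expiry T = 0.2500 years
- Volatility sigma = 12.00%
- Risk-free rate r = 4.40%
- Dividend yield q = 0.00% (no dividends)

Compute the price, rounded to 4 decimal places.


Answer: Price = 1.2104

Derivation:
d1 = (ln(S/K) + (r - q + 0.5*sigma^2) * T) / (sigma * sqrt(T)) = -1.78877007
d2 = d1 - sigma * sqrt(T) = -1.84877007
exp(-rT) = 0.98906028; exp(-qT) = 1.00000000
P = K * exp(-rT) * N(-d2) - S_0 * exp(-qT) * N(-d1)
N(-d1) = 0.96317407; N(-d2) = 0.96775449
P = 11.7500 * 0.98906028 * 0.96775449 - 10.4200 * 1.00000000 * 0.96317407 = 1.2104


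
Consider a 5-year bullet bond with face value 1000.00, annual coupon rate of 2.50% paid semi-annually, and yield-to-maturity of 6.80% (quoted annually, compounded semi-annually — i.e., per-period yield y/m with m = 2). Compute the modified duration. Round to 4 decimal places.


Answer: Modified duration = 4.5415

Derivation:
Coupon per period c = face * coupon_rate / m = 12.500000
Periods per year m = 2; per-period yield y/m = 0.034000
Number of cashflows N = 10
Cashflows (t years, CF_t, discount factor 1/(1+y/m)^(m*t), PV):
  t = 0.5000: CF_t = 12.500000, DF = 0.967118, PV = 12.088975
  t = 1.0000: CF_t = 12.500000, DF = 0.935317, PV = 11.691465
  t = 1.5000: CF_t = 12.500000, DF = 0.904562, PV = 11.307026
  t = 2.0000: CF_t = 12.500000, DF = 0.874818, PV = 10.935228
  t = 2.5000: CF_t = 12.500000, DF = 0.846052, PV = 10.575656
  t = 3.0000: CF_t = 12.500000, DF = 0.818233, PV = 10.227907
  t = 3.5000: CF_t = 12.500000, DF = 0.791327, PV = 9.891593
  t = 4.0000: CF_t = 12.500000, DF = 0.765307, PV = 9.566338
  t = 4.5000: CF_t = 12.500000, DF = 0.740142, PV = 9.251777
  t = 5.0000: CF_t = 1012.500000, DF = 0.715805, PV = 724.752370
Price P = sum_t PV_t = 820.288336
First compute Macaulay numerator sum_t t * PV_t:
  t * PV_t at t = 0.5000: 6.044487
  t * PV_t at t = 1.0000: 11.691465
  t * PV_t at t = 1.5000: 16.960539
  t * PV_t at t = 2.0000: 21.870457
  t * PV_t at t = 2.5000: 26.439140
  t * PV_t at t = 3.0000: 30.683722
  t * PV_t at t = 3.5000: 34.620576
  t * PV_t at t = 4.0000: 38.265350
  t * PV_t at t = 4.5000: 41.632997
  t * PV_t at t = 5.0000: 3623.761851
Macaulay duration D = 3851.970585 / 820.288336 = 4.695874
Modified duration = D / (1 + y/m) = 4.695874 / (1 + 0.034000) = 4.541464
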